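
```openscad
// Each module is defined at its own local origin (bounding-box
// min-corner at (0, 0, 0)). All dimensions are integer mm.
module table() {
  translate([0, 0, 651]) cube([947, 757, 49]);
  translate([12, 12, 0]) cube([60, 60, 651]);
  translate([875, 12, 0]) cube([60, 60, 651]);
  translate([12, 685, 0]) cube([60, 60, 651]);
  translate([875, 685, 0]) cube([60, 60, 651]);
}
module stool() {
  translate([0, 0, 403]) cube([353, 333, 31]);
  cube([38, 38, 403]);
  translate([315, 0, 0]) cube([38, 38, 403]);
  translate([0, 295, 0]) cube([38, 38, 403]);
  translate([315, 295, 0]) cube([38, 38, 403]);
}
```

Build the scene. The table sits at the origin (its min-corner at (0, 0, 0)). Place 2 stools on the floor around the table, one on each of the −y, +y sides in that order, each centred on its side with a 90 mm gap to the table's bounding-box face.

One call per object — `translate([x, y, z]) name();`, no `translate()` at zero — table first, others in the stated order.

table();
translate([297, -423, 0]) stool();
translate([297, 847, 0]) stool();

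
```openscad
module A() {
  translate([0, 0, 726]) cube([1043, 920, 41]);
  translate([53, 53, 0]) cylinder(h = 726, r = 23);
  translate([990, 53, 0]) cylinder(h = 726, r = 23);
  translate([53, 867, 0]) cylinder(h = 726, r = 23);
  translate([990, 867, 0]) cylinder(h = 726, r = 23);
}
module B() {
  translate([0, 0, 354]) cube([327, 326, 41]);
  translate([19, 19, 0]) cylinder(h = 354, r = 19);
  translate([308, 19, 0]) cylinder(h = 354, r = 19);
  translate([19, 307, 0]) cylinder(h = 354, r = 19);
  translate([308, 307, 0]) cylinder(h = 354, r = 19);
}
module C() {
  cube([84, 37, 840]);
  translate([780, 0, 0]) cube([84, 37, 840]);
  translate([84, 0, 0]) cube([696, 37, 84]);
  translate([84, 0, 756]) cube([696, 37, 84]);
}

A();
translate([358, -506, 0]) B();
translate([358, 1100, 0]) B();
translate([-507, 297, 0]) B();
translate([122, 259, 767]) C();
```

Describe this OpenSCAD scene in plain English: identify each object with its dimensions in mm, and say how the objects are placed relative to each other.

A is a table: top 1043 mm (x) × 920 mm (y), 41 mm thick, upper face at z = 767 mm, on four round legs of 46 mm diameter, each leg's bounding box inset 30 mm from the nearest pair of top edges, running from z = 0 to the bottom of the top.

B is a simple wooden stool: a rectangular seat 327 mm (x) by 326 mm (y), 41 mm thick, top face at z = 395 mm, on four round legs, each 38 mm in diameter. The legs rest on z = 0, each leg's axis is inset half a diameter from the nearest pair of seat edges (so the leg's bounding box is flush with the corner).

C is a picture frame with a 696×672 mm rectangular opening (x by z) and a uniform 84 mm border on every side. Frame depth is 37 mm along y. It is built from two vertical stiles running the full outside height and two horizontal rails spanning the gap between the stiles.

Three stools sit around the table at the −y, +y, −x sides. The picture frame is on top of the table.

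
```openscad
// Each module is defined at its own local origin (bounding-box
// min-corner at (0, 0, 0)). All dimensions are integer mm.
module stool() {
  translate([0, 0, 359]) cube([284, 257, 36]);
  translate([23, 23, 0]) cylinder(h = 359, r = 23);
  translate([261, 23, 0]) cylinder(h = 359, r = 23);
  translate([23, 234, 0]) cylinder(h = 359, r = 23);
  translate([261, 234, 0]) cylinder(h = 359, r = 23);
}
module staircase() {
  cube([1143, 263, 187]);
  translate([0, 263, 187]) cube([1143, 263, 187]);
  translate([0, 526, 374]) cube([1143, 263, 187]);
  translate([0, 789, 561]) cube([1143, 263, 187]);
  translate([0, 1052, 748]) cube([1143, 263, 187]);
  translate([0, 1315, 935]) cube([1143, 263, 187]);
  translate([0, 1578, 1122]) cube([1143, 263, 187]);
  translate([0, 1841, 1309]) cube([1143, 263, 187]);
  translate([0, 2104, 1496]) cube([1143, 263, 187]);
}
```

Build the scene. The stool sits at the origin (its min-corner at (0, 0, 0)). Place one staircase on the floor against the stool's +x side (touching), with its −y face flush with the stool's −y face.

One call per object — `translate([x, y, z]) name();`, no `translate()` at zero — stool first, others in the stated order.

stool();
translate([284, 0, 0]) staircase();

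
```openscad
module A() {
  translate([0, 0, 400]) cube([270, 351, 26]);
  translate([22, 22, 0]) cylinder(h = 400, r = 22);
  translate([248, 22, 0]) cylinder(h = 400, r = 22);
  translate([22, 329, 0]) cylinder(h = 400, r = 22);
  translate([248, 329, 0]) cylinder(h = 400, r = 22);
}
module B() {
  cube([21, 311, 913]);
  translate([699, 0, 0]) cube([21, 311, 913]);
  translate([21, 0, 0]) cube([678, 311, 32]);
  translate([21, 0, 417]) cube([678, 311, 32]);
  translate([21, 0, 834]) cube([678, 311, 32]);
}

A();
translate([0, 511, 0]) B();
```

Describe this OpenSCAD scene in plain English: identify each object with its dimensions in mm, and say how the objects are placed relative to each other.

A is a four-legged stool. The seat is 270×351 mm, 26 mm thick, top at z = 426 mm. It stands on four round legs, each 44 mm in diameter, from z = 0 to the seat underside, each leg's axis is inset half a diameter from the nearest pair of seat edges (so the leg's bounding box is flush with the corner).

B is a bookshelf 720 mm wide overall, 311 mm deep and 913 mm tall. The two sides are 21 mm thick vertical panels. 3 horizontal shelves of 32 mm thickness span between the inner faces of the sides; the lowest shelf sits on the floor and shelves are stacked with a clear vertical gap of 385 mm between each pair.

The bookshelf is on the floor beside the stool on its +y side.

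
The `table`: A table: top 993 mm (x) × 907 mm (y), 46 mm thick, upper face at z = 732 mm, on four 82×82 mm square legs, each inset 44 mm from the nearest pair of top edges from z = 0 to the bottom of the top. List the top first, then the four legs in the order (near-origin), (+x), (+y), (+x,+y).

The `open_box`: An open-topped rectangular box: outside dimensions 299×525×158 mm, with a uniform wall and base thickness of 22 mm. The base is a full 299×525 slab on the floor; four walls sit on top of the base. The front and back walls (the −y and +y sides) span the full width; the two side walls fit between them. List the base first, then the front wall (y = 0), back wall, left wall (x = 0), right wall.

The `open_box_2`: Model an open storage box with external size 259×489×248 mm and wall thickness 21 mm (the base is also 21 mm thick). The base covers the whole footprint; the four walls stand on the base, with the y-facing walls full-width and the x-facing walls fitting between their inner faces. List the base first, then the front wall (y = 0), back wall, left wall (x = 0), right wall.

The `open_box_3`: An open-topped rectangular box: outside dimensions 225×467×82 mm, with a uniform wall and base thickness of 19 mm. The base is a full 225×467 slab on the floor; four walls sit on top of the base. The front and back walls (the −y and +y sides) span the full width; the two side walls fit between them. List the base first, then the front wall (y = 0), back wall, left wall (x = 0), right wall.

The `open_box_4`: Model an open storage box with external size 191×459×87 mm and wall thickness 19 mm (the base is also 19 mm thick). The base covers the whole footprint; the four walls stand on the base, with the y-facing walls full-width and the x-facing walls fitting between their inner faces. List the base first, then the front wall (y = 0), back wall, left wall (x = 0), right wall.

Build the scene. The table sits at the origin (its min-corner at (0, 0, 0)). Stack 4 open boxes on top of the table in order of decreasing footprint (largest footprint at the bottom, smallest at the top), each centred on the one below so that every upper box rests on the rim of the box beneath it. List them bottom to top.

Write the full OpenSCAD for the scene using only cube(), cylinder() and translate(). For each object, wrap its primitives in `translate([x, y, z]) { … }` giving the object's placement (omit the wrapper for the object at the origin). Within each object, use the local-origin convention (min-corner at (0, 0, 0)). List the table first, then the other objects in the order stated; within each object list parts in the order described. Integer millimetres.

translate([0, 0, 686]) cube([993, 907, 46]);
translate([44, 44, 0]) cube([82, 82, 686]);
translate([867, 44, 0]) cube([82, 82, 686]);
translate([44, 781, 0]) cube([82, 82, 686]);
translate([867, 781, 0]) cube([82, 82, 686]);
translate([347, 191, 732]) {
  cube([299, 525, 22]);
  translate([0, 0, 22]) cube([299, 22, 136]);
  translate([0, 503, 22]) cube([299, 22, 136]);
  translate([0, 22, 22]) cube([22, 481, 136]);
  translate([277, 22, 22]) cube([22, 481, 136]);
}
translate([367, 209, 890]) {
  cube([259, 489, 21]);
  translate([0, 0, 21]) cube([259, 21, 227]);
  translate([0, 468, 21]) cube([259, 21, 227]);
  translate([0, 21, 21]) cube([21, 447, 227]);
  translate([238, 21, 21]) cube([21, 447, 227]);
}
translate([384, 220, 1138]) {
  cube([225, 467, 19]);
  translate([0, 0, 19]) cube([225, 19, 63]);
  translate([0, 448, 19]) cube([225, 19, 63]);
  translate([0, 19, 19]) cube([19, 429, 63]);
  translate([206, 19, 19]) cube([19, 429, 63]);
}
translate([401, 224, 1220]) {
  cube([191, 459, 19]);
  translate([0, 0, 19]) cube([191, 19, 68]);
  translate([0, 440, 19]) cube([191, 19, 68]);
  translate([0, 19, 19]) cube([19, 421, 68]);
  translate([172, 19, 19]) cube([19, 421, 68]);
}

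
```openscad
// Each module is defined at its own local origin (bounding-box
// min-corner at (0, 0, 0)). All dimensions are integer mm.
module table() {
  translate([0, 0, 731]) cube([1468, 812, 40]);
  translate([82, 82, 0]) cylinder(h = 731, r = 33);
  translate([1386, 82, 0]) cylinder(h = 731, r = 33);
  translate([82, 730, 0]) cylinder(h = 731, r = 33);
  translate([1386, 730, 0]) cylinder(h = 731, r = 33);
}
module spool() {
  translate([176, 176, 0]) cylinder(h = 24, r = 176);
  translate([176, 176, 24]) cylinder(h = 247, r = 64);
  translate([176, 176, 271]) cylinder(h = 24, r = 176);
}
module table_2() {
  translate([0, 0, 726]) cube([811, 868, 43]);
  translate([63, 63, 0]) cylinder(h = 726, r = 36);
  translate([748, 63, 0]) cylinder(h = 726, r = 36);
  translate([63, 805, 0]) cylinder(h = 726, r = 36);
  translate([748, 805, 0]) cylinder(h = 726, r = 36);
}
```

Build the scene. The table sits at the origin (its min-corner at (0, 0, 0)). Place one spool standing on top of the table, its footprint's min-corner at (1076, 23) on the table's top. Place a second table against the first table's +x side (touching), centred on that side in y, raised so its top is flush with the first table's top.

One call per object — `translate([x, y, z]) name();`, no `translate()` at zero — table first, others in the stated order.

table();
translate([1076, 23, 771]) spool();
translate([1468, -28, 2]) table_2();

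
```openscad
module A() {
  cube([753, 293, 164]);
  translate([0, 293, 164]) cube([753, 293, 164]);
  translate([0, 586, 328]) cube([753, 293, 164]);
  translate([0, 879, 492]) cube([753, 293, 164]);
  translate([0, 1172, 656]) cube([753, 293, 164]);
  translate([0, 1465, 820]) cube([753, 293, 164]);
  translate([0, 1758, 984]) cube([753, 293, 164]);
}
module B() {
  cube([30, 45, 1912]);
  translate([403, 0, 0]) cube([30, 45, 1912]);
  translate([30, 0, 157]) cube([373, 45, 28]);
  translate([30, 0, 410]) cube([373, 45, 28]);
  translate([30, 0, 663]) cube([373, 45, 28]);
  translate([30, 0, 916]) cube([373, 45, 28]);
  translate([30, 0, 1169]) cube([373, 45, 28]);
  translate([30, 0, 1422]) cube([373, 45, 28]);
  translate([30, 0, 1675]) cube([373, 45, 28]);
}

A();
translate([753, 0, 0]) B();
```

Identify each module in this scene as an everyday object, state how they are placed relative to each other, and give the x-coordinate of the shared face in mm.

The staircase's +x face and the ladder's −x face are both at x = 753 mm.

A is a staircase. B is a ladder. The ladder is against the staircase's +x side, with their −y faces flush. The x-coordinate of the shared face is 753 mm.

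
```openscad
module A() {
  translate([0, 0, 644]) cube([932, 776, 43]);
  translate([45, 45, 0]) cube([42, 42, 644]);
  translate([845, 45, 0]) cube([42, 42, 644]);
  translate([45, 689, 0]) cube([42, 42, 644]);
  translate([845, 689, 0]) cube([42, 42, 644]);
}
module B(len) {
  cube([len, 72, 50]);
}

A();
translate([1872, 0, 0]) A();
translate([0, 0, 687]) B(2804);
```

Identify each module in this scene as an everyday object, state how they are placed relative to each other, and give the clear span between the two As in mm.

A is a table. B is a beam. A beam spans the tops of two tables. The clear span between the two tables is 940 mm.

Second table starts at x = 1872; first ends at x = 932; clear span = 1872 − 932 = 940 mm.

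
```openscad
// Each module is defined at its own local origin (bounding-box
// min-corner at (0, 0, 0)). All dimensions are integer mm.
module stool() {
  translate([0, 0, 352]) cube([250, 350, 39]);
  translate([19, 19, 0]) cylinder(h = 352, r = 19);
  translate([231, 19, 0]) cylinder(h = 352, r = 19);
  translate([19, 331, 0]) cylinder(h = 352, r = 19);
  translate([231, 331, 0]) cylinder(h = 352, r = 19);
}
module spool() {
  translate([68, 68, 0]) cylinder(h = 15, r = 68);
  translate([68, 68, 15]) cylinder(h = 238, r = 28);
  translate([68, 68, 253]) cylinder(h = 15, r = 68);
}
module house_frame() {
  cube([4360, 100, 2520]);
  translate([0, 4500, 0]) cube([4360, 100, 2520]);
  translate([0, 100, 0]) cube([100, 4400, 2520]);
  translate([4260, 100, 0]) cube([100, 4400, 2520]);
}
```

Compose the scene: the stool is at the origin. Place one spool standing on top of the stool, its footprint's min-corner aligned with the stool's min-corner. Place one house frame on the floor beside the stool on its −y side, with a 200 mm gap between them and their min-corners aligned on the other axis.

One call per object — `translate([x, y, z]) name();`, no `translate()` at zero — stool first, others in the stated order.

stool();
translate([0, 0, 391]) spool();
translate([0, -4800, 0]) house_frame();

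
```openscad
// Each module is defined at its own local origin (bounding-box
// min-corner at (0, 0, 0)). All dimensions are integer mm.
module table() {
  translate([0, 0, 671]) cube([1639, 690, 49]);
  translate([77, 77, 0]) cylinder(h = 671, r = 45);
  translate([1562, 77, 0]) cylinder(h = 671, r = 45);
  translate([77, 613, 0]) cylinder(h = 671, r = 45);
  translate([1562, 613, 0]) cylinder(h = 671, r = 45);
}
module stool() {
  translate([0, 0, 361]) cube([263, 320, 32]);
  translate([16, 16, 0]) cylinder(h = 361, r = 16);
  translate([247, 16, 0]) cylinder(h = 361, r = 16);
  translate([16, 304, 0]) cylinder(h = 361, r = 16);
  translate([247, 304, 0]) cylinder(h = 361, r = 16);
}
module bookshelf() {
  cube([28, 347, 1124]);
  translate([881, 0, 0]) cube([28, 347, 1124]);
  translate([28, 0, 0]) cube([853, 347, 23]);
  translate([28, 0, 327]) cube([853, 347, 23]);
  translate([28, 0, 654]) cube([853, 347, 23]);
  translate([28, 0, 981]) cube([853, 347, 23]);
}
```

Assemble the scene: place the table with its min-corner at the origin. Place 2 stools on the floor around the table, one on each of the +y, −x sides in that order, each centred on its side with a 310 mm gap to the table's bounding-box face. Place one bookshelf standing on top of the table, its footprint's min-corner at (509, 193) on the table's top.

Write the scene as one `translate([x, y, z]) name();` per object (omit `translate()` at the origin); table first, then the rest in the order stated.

table();
translate([688, 1000, 0]) stool();
translate([-573, 185, 0]) stool();
translate([509, 193, 720]) bookshelf();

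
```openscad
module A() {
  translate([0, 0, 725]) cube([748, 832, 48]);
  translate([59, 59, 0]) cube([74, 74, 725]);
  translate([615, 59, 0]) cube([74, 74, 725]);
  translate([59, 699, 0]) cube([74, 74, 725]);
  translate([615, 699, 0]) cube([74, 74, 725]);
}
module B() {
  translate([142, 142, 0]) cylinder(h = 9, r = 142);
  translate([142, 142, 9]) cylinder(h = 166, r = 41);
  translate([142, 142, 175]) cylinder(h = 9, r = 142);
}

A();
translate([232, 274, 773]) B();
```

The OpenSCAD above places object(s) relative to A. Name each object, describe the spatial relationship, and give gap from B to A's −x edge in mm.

A is a table. B is a spool. The spool is on top of the table, centred. The gap from the spool to the table's −x edge is 232 mm.

The spool's min-x is at 232; the table's min-x is 0; gap = 232 mm.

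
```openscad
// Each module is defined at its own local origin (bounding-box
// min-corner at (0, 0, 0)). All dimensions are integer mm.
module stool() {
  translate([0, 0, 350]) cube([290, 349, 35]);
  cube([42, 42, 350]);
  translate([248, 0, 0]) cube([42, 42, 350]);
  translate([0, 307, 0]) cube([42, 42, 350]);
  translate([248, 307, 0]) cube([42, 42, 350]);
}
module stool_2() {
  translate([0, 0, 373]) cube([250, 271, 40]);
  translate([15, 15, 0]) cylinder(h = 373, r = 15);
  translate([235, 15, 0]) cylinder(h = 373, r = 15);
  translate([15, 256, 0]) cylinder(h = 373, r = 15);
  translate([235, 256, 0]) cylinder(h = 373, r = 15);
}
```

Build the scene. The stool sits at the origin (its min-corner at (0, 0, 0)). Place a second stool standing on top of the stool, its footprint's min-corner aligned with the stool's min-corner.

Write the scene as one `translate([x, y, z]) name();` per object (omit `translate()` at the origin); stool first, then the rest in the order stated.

stool();
translate([0, 0, 385]) stool_2();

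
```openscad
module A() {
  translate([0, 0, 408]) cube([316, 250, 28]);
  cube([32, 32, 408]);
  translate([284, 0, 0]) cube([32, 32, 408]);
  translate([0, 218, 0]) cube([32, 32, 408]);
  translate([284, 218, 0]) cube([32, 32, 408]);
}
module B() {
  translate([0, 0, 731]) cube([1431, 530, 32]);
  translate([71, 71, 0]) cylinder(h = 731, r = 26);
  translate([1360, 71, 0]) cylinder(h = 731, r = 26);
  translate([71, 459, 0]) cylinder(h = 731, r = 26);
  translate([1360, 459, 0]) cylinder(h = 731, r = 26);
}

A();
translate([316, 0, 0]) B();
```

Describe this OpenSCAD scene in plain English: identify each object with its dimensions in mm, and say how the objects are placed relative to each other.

A is a four-legged stool. The seat is a 316×250×28 mm slab whose top surface is at z = 436 mm; four square legs, each 32×32 mm in cross-section, run from the floor (z = 0) to the underside of the seat, each flush with a corner of the seat.

B is a table: top 1431 mm (x) × 530 mm (y), 32 mm thick, upper face at z = 763 mm, on four round legs of 52 mm diameter, each leg's bounding box inset 45 mm from the nearest pair of top edges, running from z = 0 to the bottom of the top.

The table is against the stool's +x side, with their −y faces flush.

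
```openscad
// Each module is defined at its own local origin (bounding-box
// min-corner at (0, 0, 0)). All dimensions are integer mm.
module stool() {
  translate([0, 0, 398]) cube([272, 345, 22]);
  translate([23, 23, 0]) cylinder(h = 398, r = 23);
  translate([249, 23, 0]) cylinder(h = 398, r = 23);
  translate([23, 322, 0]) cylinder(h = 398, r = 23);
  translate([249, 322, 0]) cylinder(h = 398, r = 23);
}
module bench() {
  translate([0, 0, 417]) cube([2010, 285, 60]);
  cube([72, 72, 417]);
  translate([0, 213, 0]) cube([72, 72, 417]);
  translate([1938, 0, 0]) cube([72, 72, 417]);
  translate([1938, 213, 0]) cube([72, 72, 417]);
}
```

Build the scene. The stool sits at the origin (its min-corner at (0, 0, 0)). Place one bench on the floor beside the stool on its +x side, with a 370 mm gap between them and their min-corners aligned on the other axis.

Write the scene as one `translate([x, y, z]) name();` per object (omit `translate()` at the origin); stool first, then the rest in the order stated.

stool();
translate([642, 0, 0]) bench();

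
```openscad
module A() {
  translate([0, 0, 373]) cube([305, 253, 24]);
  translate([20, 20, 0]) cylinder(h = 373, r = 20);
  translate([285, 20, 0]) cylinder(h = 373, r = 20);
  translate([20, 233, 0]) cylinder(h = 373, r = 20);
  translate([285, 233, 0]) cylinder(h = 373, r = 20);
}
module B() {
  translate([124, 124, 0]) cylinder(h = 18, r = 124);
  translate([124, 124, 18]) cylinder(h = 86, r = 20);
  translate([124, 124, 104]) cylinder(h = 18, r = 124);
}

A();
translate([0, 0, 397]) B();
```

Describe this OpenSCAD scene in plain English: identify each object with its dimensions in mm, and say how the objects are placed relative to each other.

A is a four-legged stool. The seat is 305×253 mm, 24 mm thick, top at z = 397 mm. It stands on four round legs, each 40 mm in diameter, from z = 0 to the seat underside, each leg's axis is inset half a diameter from the nearest pair of seat edges (so the leg's bounding box is flush with the corner).

B is a spool: two coaxial disc flanges of radius 124 mm and thickness 18 mm, joined by a core cylinder of radius 20 mm and height 86 mm. The lower flange rests on z = 0 and the three cylinders share a vertical axis.

The spool is on top of the stool.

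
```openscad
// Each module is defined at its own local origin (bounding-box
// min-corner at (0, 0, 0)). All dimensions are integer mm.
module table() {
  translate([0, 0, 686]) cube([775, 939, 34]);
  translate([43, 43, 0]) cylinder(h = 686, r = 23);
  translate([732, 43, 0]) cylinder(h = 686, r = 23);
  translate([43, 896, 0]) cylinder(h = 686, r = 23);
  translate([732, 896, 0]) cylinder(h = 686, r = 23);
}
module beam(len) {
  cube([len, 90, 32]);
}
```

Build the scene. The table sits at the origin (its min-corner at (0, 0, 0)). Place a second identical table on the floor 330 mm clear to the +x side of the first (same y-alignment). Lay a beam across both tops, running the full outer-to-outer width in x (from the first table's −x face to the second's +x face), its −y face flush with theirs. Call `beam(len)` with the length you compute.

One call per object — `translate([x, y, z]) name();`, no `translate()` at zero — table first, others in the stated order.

table();
translate([1105, 0, 0]) table();
translate([0, 0, 720]) beam(1880);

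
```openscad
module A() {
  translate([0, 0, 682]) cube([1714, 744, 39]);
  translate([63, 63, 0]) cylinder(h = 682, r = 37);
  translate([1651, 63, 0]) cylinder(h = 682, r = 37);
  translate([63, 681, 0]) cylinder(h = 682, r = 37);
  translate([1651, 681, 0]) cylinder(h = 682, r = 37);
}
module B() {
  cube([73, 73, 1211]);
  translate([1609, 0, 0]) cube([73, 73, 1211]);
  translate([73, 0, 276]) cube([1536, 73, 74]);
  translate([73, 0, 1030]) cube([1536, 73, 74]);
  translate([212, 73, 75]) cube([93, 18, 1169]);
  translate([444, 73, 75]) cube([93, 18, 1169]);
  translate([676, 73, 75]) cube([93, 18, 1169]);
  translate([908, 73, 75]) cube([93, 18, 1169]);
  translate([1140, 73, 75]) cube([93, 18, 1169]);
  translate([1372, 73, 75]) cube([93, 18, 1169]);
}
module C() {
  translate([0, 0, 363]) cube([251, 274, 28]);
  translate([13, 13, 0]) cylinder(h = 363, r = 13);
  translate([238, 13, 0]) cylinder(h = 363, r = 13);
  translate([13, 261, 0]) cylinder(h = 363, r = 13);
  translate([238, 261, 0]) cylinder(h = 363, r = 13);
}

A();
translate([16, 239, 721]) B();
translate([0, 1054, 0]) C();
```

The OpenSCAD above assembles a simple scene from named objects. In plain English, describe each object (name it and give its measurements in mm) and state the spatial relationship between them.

A is a table with a 1714×744 mm rectangular top, 39 mm thick, top surface at z = 721 mm, supported by four round legs of 74 mm diameter, each leg's bounding box inset 26 mm from the nearest pair of top edges, running from the floor.

B is a fence section. Two 73×73 mm posts, 1211 mm tall, stand on the floor with a clear span of 1536 mm between their inner faces. Two horizontal rails of 73×74 mm section span the gap between the posts with their undersides at z = 276 mm and z = 1030 mm, flush with the posts' −y face. 6 pickets, each 93 mm wide, 18 mm thick and 1169 mm tall, are fixed to the +y face of the rails with their bottoms at z = 75 mm, evenly spaced across the span with equal gaps (rounded down to the nearest mm) at the −x end and between each pair — any rounding remainder accumulates at the +x end.

C is a four-legged stool. The seat is a 251×274×28 mm slab whose top surface is at z = 391 mm; four round legs, each 26 mm in diameter, run from the floor (z = 0) to the underside of the seat, each leg's axis is inset half a diameter from the nearest pair of seat edges (so the leg's bounding box is flush with the corner).

The fence section is on top of the table. The stool is on the floor beside the table on its +y side.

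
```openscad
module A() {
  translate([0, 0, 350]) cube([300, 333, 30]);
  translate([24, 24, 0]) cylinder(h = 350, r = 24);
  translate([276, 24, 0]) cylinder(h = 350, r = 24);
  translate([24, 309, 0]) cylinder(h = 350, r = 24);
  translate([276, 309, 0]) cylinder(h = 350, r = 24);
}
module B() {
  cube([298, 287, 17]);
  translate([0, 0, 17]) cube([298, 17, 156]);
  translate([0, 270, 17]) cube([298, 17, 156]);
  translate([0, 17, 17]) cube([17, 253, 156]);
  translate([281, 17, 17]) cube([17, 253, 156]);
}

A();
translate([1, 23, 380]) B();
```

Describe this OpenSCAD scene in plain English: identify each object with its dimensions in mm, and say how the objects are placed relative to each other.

A is a four-legged stool. The seat is 300×333 mm, 30 mm thick, top at z = 380 mm. It stands on four round legs, each 48 mm in diameter, from z = 0 to the seat underside, each leg's axis is inset half a diameter from the nearest pair of seat edges (so the leg's bounding box is flush with the corner).

B is an open-topped rectangular box: outside dimensions 298×287×173 mm, with a uniform wall and base thickness of 17 mm. The base is a full 298×287 slab on the floor; four walls sit on top of the base. The front and back walls (the −y and +y sides) span the full width; the two side walls fit between them.

The open box is on top of the stool, centred.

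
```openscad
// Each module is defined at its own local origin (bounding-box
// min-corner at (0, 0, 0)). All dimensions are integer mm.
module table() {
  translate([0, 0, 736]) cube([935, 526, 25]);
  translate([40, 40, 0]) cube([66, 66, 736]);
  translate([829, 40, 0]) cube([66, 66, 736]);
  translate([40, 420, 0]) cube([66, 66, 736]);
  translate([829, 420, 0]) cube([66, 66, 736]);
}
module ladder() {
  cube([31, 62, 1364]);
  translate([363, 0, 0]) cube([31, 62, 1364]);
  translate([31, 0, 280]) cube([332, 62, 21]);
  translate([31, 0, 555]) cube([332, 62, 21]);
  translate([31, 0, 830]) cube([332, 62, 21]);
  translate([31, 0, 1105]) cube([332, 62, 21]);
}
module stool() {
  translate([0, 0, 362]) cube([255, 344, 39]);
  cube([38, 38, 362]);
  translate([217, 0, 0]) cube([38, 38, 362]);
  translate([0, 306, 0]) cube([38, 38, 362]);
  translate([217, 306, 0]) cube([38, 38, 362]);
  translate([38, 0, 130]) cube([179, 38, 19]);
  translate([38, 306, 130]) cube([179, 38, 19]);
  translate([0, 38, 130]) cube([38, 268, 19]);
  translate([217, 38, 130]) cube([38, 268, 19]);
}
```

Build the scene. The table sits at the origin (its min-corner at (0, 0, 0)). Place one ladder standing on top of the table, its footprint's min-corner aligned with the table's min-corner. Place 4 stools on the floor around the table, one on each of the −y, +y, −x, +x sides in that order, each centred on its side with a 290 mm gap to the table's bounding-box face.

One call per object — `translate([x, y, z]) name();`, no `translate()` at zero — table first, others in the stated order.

table();
translate([0, 0, 761]) ladder();
translate([340, -634, 0]) stool();
translate([340, 816, 0]) stool();
translate([-545, 91, 0]) stool();
translate([1225, 91, 0]) stool();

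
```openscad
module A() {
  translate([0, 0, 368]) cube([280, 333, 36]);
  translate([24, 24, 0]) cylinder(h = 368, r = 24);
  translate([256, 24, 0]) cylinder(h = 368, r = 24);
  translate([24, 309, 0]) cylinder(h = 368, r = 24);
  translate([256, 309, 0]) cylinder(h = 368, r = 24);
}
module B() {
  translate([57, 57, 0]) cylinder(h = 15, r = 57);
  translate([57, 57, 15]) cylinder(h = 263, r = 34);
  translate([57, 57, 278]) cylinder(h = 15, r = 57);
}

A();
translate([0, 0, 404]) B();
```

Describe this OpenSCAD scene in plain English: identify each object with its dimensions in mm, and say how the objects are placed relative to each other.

A is a simple wooden stool: a rectangular seat 280 mm (x) by 333 mm (y), 36 mm thick, top face at z = 404 mm, on four round legs, each 48 mm in diameter. The legs rest on z = 0, each leg's axis is inset half a diameter from the nearest pair of seat edges (so the leg's bounding box is flush with the corner).

B is a spool: two coaxial disc flanges of radius 57 mm and thickness 15 mm, joined by a core cylinder of radius 34 mm and height 263 mm. The lower flange rests on z = 0 and the three cylinders share a vertical axis.

The spool is on top of the stool.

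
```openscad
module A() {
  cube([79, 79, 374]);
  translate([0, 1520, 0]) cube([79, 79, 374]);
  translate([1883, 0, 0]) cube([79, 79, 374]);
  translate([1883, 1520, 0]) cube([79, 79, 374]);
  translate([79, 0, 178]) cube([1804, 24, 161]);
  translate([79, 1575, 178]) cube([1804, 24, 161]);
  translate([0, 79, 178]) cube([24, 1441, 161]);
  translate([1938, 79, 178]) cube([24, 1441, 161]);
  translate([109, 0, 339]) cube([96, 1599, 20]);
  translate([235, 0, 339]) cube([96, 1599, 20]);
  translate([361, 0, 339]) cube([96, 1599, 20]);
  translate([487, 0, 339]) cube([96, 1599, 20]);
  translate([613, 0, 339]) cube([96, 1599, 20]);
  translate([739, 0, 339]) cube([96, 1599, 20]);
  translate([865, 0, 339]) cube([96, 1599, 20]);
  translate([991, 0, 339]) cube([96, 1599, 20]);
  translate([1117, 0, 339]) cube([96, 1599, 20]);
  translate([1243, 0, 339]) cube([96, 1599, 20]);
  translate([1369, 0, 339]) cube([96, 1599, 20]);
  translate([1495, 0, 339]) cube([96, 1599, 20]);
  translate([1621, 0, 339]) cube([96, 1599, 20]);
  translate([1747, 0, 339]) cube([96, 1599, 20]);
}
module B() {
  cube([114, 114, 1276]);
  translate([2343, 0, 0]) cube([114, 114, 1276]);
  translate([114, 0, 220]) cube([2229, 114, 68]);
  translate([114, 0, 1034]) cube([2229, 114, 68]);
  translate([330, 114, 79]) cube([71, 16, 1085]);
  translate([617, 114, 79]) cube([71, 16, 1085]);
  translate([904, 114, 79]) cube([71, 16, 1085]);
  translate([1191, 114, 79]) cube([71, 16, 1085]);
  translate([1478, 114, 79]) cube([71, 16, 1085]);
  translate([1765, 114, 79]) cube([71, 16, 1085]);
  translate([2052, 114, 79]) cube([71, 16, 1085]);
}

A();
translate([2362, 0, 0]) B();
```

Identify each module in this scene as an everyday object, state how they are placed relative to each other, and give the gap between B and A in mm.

The fence section's nearest face is 400 mm from the bed frame's +x face.

A is a bed frame. B is a fence section. The fence section is on the floor beside the bed frame on its +x side. The gap between the fence section and the bed frame is 400 mm.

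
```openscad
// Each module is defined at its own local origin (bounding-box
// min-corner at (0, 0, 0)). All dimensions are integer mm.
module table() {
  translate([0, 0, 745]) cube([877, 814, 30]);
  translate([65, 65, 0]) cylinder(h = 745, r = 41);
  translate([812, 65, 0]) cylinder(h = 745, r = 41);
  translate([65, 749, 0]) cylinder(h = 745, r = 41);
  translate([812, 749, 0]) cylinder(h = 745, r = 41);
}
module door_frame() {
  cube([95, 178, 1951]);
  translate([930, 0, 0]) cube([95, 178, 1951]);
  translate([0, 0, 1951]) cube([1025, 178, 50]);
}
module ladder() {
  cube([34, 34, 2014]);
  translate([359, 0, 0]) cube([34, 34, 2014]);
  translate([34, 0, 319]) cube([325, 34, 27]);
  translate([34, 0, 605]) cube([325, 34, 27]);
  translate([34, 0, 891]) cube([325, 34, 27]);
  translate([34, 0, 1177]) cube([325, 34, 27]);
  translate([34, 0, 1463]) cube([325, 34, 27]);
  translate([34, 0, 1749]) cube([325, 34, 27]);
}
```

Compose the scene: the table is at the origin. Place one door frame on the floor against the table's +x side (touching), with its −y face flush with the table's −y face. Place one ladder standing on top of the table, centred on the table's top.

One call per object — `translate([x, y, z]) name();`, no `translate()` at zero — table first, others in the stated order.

table();
translate([877, 0, 0]) door_frame();
translate([242, 390, 775]) ladder();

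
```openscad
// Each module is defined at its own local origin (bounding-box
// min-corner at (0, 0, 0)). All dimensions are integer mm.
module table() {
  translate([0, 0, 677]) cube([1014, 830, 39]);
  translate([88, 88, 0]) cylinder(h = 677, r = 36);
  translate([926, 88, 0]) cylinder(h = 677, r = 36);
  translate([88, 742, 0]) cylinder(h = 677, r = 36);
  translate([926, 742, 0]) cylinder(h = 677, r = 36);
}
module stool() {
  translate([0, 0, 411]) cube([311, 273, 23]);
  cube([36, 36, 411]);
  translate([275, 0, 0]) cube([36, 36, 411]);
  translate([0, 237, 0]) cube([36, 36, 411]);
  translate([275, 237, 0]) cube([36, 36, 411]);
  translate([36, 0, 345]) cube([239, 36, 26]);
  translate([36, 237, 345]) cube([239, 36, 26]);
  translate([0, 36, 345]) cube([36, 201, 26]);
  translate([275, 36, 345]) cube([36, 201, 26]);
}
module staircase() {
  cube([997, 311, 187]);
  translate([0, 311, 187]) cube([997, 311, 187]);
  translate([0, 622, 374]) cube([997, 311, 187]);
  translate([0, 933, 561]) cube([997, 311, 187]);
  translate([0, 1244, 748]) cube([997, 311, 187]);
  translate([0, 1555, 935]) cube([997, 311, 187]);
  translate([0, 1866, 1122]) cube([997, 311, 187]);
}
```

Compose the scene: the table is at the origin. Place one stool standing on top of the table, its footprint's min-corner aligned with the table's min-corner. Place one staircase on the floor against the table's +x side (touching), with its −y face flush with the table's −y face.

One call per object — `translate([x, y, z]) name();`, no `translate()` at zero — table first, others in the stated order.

table();
translate([0, 0, 716]) stool();
translate([1014, 0, 0]) staircase();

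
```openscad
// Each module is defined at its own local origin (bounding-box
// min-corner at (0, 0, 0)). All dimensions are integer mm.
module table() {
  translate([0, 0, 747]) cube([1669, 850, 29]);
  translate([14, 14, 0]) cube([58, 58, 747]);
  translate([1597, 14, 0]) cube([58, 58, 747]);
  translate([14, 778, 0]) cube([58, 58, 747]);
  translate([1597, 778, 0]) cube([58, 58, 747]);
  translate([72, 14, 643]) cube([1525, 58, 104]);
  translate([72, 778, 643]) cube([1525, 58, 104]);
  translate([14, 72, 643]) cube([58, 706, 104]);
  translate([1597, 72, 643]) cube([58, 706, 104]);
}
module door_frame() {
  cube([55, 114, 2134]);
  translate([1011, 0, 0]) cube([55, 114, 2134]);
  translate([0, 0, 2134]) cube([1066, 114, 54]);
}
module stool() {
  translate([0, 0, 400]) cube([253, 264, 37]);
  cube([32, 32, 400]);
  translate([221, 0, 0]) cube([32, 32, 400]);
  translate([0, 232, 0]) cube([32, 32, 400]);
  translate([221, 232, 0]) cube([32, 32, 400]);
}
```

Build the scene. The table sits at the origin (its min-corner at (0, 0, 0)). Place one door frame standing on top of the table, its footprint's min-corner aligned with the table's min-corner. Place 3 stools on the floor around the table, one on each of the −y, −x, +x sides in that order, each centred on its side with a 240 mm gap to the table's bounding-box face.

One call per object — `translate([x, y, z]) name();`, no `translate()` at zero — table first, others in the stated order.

table();
translate([0, 0, 776]) door_frame();
translate([708, -504, 0]) stool();
translate([-493, 293, 0]) stool();
translate([1909, 293, 0]) stool();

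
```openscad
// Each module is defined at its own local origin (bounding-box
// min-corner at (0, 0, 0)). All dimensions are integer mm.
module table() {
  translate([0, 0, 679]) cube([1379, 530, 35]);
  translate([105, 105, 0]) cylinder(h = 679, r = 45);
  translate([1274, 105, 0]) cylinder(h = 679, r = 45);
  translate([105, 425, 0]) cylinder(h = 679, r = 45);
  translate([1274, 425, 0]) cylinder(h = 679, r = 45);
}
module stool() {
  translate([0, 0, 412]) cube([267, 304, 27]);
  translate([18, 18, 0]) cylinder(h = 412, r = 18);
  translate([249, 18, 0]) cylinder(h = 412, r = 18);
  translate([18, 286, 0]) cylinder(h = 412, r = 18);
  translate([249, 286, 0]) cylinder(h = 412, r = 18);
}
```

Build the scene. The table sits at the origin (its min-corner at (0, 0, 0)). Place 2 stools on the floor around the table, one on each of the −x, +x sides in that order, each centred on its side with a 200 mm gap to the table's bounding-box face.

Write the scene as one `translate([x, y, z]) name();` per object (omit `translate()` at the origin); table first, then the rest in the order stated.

table();
translate([-467, 113, 0]) stool();
translate([1579, 113, 0]) stool();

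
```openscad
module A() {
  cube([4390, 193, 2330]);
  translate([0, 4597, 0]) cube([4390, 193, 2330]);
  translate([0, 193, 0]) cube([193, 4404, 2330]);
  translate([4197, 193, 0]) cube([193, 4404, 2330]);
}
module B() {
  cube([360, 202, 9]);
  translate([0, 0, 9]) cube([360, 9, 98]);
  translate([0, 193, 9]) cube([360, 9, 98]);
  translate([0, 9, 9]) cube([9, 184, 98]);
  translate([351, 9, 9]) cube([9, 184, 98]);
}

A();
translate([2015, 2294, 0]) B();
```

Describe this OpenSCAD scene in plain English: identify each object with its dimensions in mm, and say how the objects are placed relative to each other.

A is the wall frame of a small rectangular building: four walls, each 2330 mm tall and 193 mm thick, enclosing a footprint 4390 mm (x) by 4790 mm (y) outside-to-outside, with no floor or roof. The front and back walls (the −y and +y sides) span the full width; the two side walls fit between them.

B is an open-topped rectangular box: outside dimensions 360×202×107 mm, with a uniform wall and base thickness of 9 mm. The base is a full 360×202 slab on the floor; four walls sit on top of the base. The front and back walls (the −y and +y sides) span the full width; the two side walls fit between them.

The open box sits inside the house frame, centred.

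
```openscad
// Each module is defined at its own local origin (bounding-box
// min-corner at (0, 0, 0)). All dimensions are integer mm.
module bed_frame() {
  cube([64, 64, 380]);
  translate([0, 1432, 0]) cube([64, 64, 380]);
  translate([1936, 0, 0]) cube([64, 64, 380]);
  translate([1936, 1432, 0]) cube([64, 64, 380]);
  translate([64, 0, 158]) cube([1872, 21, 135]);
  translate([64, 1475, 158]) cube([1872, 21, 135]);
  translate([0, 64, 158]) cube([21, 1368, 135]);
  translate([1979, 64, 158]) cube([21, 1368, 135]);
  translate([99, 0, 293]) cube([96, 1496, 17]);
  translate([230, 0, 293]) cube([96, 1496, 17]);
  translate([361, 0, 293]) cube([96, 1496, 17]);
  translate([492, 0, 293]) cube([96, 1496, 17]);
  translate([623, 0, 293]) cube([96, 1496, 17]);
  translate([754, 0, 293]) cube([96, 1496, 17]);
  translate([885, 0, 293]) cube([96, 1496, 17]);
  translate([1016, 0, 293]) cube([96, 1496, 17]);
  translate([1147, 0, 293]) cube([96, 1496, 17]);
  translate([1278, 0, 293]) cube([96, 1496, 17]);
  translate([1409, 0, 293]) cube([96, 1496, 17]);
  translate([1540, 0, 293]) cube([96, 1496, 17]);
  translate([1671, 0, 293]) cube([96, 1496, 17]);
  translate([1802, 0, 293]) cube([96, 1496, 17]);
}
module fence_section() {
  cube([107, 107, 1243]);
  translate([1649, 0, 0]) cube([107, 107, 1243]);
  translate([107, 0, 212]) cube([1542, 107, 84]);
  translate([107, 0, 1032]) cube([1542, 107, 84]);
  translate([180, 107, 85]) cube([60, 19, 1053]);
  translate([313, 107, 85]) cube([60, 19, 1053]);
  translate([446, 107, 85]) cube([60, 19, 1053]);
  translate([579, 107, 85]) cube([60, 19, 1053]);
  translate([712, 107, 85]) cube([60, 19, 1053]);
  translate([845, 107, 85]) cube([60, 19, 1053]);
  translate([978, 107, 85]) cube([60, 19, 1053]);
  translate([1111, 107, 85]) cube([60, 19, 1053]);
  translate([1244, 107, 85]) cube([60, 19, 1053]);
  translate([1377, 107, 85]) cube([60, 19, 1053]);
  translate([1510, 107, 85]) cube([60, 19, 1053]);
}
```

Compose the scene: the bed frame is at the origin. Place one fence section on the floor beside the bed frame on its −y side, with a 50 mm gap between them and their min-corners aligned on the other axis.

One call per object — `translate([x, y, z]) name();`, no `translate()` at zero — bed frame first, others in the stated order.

bed_frame();
translate([0, -176, 0]) fence_section();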